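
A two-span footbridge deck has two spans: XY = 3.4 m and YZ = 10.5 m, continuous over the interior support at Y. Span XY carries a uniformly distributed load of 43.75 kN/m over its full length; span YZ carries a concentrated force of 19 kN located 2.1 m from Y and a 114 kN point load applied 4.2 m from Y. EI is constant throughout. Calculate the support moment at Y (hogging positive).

Release continuity at Y by inserting a hinge; the redundant is the internal moment M_Y. The primary structure is two simply-supported spans XY and YZ.
Discontinuity in slope at Y on the released structure — sum the simple-span end rotations:
  span XY: UDL 43.75: wL³/(24EI) = 71.65/EI
  span YZ: point load 19 at a = 2.1: Pab(L + b)/(6LEI) = 100.5/EI
  span YZ: point load 114 at a = 4.2: Pab(L + b)/(6LEI) = 804.4/EI
  relative rotation θ_0 = (71.65 + 904.9)/EI = 976.6/EI
A unit hogging moment at Y produces rotation L₁/(3EI) + L₂/(3EI) = 4.633/EI.
Compatibility: M_Y·(L₁+L₂)/(3EI) = θ_0, giving M_Y = 210.8 kN·m (hogging).

M_Y = 210.8 kN·m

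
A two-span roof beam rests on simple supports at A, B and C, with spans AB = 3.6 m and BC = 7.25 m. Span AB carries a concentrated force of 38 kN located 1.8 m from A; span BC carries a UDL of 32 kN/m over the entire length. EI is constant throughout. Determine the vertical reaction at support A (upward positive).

Release continuity at B by inserting a hinge; the redundant is the internal moment M_B. The primary structure is two simply-supported spans AB and BC.
Discontinuity in slope at B on the released structure — sum the simple-span end rotations:
  span AB: point load 38 at a = 1.8: Pab(L + a)/(6LEI) = 30.78/EI
  span BC: UDL 32: wL³/(24EI) = 508.1/EI
  relative rotation θ_0 = (30.78 + 508.1)/EI = 538.9/EI
A unit hogging moment at B produces rotation L₁/(3EI) + L₂/(3EI) = 3.617/EI.
Slope continuity at B: θ_0 = M_B·3.617/EI, so M_B = 538.9/3.617 = 149 kN·m (hogging).
Span AB, ΣM about A with M_B applied at B: R_B^{AB}·3.6 = 68.4 + 149, so R_B^{AB} = 60.39 kN and R_A = 38 − 60.39 = -22.39 kN.

R_A = -22.39 kN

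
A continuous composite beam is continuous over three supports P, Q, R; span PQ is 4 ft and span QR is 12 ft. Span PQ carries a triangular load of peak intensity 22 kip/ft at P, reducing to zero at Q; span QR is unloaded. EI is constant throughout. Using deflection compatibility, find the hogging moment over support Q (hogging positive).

M_Q = 5.133 kip·ft

Release continuity at Q by inserting a hinge; the redundant is the internal moment M_Q. The primary structure is two simply-supported spans PQ and QR.
Rotations at Q on the released spans (each span's end-slope, ×1/EI):
  span PQ: triangular load, peak 22: 7w₀L³/(360EI) = 27.38/EI
  relative rotation θ_0 = (27.38 + 0)/EI = 27.38/EI
A unit hogging moment at Q produces rotation L₁/(3EI) + L₂/(3EI) = 5.333/EI.
Compatibility: M_Q·(L₁+L₂)/(3EI) = θ_0, giving M_Q = 5.133 kip·ft (hogging).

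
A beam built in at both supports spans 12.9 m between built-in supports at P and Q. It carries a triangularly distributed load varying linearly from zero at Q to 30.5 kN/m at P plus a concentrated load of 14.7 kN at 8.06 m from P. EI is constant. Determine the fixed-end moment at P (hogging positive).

M_P = 270.5 kN·m

Release both end moments; the primary structure is a simply-supported span PQ with redundants M_P and M_Q.
End rotations of the released simple span under the applied load (×1/EI):
  at P: triangular load, peak 30.5: w₀L³/(45EI) = 1455/EI
  at Q: triangular load, peak 30.5: 7w₀L³/(360EI) = 1273/EI
  at P: point load 14.7 at a = 8.06: Pab(L + b)/(6LEI) = 131.4/EI
  at Q: point load 14.7 at a = 8.06: Pab(L + a)/(6LEI) = 155.3/EI
  θ_P0 = 1586/EI,  θ_Q0 = 1428/EI
Flexibility coefficients: a unit moment at one end gives L/(3EI) there and L/(6EI) at the far end, so f₁₁ = f₂₂ = 4.3/EI and f₁₂ = f₂₁ = 2.15/EI.
Compatibility — zero rotation at each built-in end:
  4.3 M_P + 2.15 M_Q = 1586
  2.15 M_P + 4.3 M_Q = 1428
Solving the pair gives M_P = 270.5 kN·m and M_Q = 197 kN·m (hogging).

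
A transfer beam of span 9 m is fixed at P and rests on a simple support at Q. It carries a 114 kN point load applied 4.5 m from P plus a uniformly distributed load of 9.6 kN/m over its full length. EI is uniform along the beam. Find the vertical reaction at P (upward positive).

R_P = 132.4 kN

Remove the prop at Q; the released (primary) structure is a cantilever built in at P.
Free-end deflection of the primary structure under the applied loading (downward +):
  point load 114 at a = 4.5: Pa²(3L − a)/(6EI) = 8657/EI
  UDL 9.6: wL⁴/(8EI) = 7873/EI
  δ_0 = 16530/EI
Tip deflection under a unit load at Q: L³/(3EI) = 243/EI.
The prop prevents deflection at Q: R_Q = δ_0/δ_{QQ} = 16530/243 = 68.03 kN.
Vertical equilibrium: R_P = ΣP − R_Q = 200.4 − 68.03 = 132.4 kN.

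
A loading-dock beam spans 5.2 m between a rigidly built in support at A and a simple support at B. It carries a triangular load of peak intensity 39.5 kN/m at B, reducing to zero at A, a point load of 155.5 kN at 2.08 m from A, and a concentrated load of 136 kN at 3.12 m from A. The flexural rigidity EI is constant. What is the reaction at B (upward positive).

R_B = 147.6 kN

Choose R_B as the redundant. The primary structure is the cantilever fixed at A.
Primary-structure tip deflection at B by superposition:
  triangular load, peak 39.5 at the free end: 11w₀L⁴/(120EI) = 2647/EI
  point load 155.5 at a = 2.08: Pa²(3L − a)/(6EI) = 1516/EI
  point load 136 at a = 3.12: Pa²(3L − a)/(6EI) = 2754/EI
  δ_0 = 6917/EI
Flexibility coefficient — unit upward force at B: δ_{BB} = L³/(3EI) = 46.87/EI.
The prop prevents deflection at B: R_B = δ_0/δ_{BB} = 6917/46.87 = 147.6 kN.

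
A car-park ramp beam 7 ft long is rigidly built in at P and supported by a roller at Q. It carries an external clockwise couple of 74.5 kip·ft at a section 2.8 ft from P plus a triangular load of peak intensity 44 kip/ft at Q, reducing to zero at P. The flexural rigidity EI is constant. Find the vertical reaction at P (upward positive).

R_P = 59.08 kip

Remove the prop at Q; the released (primary) structure is a cantilever built in at P.
Free-end deflection of the primary structure under the applied loading (downward +):
  clockwise couple 74.5 at a = 2.8: M₀a(2L − a)/(2EI) = 1168/EI
  triangular load, peak 44 at the free end: 11w₀L⁴/(120EI) = 9684/EI
  δ_0 = 10852/EI
Flexibility coefficient — unit upward force at Q: δ_{QQ} = L³/(3EI) = 114.3/EI.
Compatibility at Q: δ_0 − R_Q·δ_{QQ} = 0, so R_Q = 10852/114.3 = 94.92 kip.
Vertical equilibrium: R_P = ΣP − R_Q = 154 − 94.92 = 59.08 kip.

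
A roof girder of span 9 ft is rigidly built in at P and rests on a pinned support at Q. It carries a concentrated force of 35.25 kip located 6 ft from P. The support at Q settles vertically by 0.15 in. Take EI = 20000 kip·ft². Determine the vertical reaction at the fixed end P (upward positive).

R_P = 18 kip

Take the reaction at Q as the redundant and release it; the primary structure is a cantilever fixed at P.
Primary-structure tip deflection at Q by superposition:
  point load 35.25 at a = 6: Pa²(3L − a)/(6EI) = 4442/EI
Flexibility coefficient — unit upward force at Q: δ_{QQ} = L³/(3EI) = 243/EI.
With EI = 20000 kip·ft²: δ_0 = 0.22207 ft and δ_{QQ} = 0.01215 ft/kip.
Compatibility — the beam at Q must follow the support down by 0.0125 ft: δ_0 − R_Q·δ_{QQ} = 0.0125, so R_Q = (0.22207 − 0.0125)/0.01215 = 17.25 kip.
Vertical equilibrium: R_P = ΣP − R_Q = 35.25 − 17.25 = 18 kip.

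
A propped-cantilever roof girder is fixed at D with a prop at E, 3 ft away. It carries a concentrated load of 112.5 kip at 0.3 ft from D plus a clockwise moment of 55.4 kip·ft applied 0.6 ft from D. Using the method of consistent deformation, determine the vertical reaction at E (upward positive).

R_E = 11.6 kip

Release the roller at E. Primary structure: cantilever fixed at D.
Free-end deflection of the primary structure under the applied loading (downward +):
  point load 112.5 at a = 0.3: Pa²(3L − a)/(6EI) = 14.68/EI
  clockwise couple 55.4 at a = 0.6: M₀a(2L − a)/(2EI) = 89.75/EI
  δ_0 = 104.4/EI
Flexibility coefficient — unit upward force at E: δ_{EE} = L³/(3EI) = 9/EI.
Compatibility at E: δ_0 − R_E·δ_{EE} = 0, so R_E = 104.4/9 = 11.6 kip.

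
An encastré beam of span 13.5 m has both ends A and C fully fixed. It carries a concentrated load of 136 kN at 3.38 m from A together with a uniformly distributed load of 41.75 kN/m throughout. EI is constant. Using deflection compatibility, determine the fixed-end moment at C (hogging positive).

M_C = 720.4 kN·m

Release both end moments; the primary structure is a simply-supported span AC with redundants M_A and M_C.
On the primary (simply-supported) span, the end slopes from the loading are:
  at A: point load 136 at a = 3.38: Pab(L + b)/(6LEI) = 1357/EI
  at C: point load 136 at a = 3.38: Pab(L + a)/(6LEI) = 969.4/EI
  at A: UDL 41.75: wL³/(24EI) = 4280/EI
  at C: UDL 41.75: wL³/(24EI) = 4280/EI
  θ_A0 = 5637/EI,  θ_C0 = 5249/EI
Flexibility coefficients: a unit moment at one end gives L/(3EI) there and L/(6EI) at the far end, so f₁₁ = f₂₂ = 4.5/EI and f₁₂ = f₂₁ = 2.25/EI.
Compatibility — zero rotation at each built-in end:
  4.5 M_A + 2.25 M_C = 5637
  2.25 M_A + 4.5 M_C = 5249
Solving the pair gives M_A = 892.4 kN·m and M_C = 720.4 kN·m (hogging).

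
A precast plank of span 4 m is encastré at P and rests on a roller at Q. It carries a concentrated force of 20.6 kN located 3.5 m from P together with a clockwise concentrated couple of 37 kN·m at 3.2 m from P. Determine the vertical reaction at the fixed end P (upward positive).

R_P = -9.478 kN

Choose R_Q as the redundant. The primary structure is the cantilever fixed at P.
Free-end deflection of the primary structure under the applied loading (downward +):
  point load 20.6 at a = 3.5: Pa²(3L − a)/(6EI) = 357.5/EI
  clockwise couple 37 at a = 3.2: M₀a(2L − a)/(2EI) = 284.2/EI
  δ_0 = 641.7/EI
Flexibility coefficient — unit upward force at Q: δ_{QQ} = L³/(3EI) = 21.33/EI.
Compatibility at Q: δ_0 − R_Q·δ_{QQ} = 0, so R_Q = 641.7/21.33 = 30.08 kN.
Vertical equilibrium: R_P = ΣP − R_Q = 20.6 − 30.08 = -9.478 kN.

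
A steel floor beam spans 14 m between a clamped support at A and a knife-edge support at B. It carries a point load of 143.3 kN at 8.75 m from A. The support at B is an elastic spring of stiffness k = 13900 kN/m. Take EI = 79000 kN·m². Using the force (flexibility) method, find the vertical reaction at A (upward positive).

Take the reaction at B as the redundant and release it; the primary structure is a cantilever fixed at A.
Deflection at B on the released cantilever, summing each load's contribution:
  point load 143.3 at a = 8.75: Pa²(3L − a)/(6EI) = 60800/EI
Tip deflection under a unit load at B: L³/(3EI) = 914.7/EI.
With EI = 79000 kN·m²: δ_0 = 0.76962 m and δ_{BB} = 0.011578 m/kN.
Compatibility — the spring shortens by R_B/k under the reaction it provides: δ_0 − R_B·δ_{BB} = R_B/k. With 1/k = 0.000072 m/kN, R_B = δ_0 / (δ_{BB} + 1/k) = 0.76962 / (0.011578 + 0.000072) = 66.06 kN.
Vertical equilibrium: R_A = ΣP − R_B = 143.3 − 66.06 = 77.24 kN.

R_A = 77.24 kN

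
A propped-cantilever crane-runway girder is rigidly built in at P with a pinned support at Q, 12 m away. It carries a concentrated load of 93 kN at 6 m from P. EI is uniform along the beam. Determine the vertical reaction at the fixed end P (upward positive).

Remove the prop at Q; the released (primary) structure is a cantilever built in at P.
Free-end deflection of the primary structure under the applied loading (downward +):
  point load 93 at a = 6: Pa²(3L − a)/(6EI) = 16740/EI
Flexibility coefficient — unit upward force at Q: δ_{QQ} = L³/(3EI) = 576/EI.
Compatibility at Q: δ_0 − R_Q·δ_{QQ} = 0, so R_Q = 16740/576 = 29.06 kN.
Vertical equilibrium: R_P = ΣP − R_Q = 93 − 29.06 = 63.94 kN.

R_P = 63.94 kN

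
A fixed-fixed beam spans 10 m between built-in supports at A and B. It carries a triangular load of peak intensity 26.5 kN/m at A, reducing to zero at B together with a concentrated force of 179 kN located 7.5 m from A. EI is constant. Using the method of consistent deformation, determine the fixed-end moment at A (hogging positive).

Take the two fixed-end moments M_A, M_B as redundants; the released structure is the simple span AB.
Simple-span end rotations at A and B under the given loads:
  at A: triangular load, peak 26.5: w₀L³/(45EI) = 588.9/EI
  at B: triangular load, peak 26.5: 7w₀L³/(360EI) = 515.3/EI
  at A: point load 179 at a = 7.5: Pab(L + b)/(6LEI) = 699.2/EI
  at B: point load 179 at a = 7.5: Pab(L + a)/(6LEI) = 978.9/EI
  θ_A0 = 1288/EI,  θ_B0 = 1494/EI
Flexibility coefficients: a unit moment at one end gives L/(3EI) there and L/(6EI) at the far end, so f₁₁ = f₂₂ = 3.333/EI and f₁₂ = f₂₁ = 1.667/EI.
Compatibility — zero rotation at each built-in end:
  3.333 M_A + 1.667 M_B = 1288
  1.667 M_A + 3.333 M_B = 1494
Solving the pair gives M_A = 216.4 kN·m and M_B = 340.1 kN·m (hogging).

M_A = 216.4 kN·m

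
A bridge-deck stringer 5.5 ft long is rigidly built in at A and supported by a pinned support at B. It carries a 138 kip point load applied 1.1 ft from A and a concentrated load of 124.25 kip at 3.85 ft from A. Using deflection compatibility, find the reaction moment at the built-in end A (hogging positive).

Release the roller at B. Primary structure: cantilever fixed at A.
Downward deflection at the released point B due to the loads:
  point load 138 at a = 1.1: Pa²(3L − a)/(6EI) = 428.6/EI
  point load 124.25 at a = 3.85: Pa²(3L − a)/(6EI) = 3883/EI
  δ_0 = 4311/EI
Tip deflection under a unit load at B: L³/(3EI) = 55.46/EI.
The prop prevents deflection at B: R_B = δ_0/δ_{BB} = 4311/55.46 = 77.74 kip.
Moment equilibrium about A: M_A = Σ(load moments about A) − R_B·L = 630.2 − 77.74×5.5 = 202.6 kip·ft.

M_A = 202.6 kip·ft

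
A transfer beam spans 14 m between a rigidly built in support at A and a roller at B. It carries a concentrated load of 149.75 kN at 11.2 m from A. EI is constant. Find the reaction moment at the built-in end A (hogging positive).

M_A = 201.3 kN·m

Choose R_B as the redundant. The primary structure is the cantilever fixed at A.
Free-end deflection of the primary structure under the applied loading (downward +):
  point load 149.75 at a = 11.2: Pa²(3L − a)/(6EI) = 96428/EI
Tip deflection under a unit load at B: L³/(3EI) = 914.7/EI.
The prop prevents deflection at B: R_B = δ_0/δ_{BB} = 96428/914.7 = 105.4 kN.
Moment equilibrium about A: M_A = Σ(load moments about A) − R_B·L = 1677 − 105.4×14 = 201.3 kN·m.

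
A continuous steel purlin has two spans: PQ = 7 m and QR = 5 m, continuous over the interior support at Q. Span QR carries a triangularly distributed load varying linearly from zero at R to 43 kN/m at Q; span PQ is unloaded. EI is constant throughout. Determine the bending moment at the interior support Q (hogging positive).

Release continuity at Q by inserting a hinge; the redundant is the internal moment M_Q. The primary structure is two simply-supported spans PQ and QR.
Discontinuity in slope at Q on the released structure — sum the simple-span end rotations:
  span QR: triangular load, peak 43: w₀L³/(45EI) = 119.4/EI
  relative rotation θ_0 = (0 + 119.4)/EI = 119.4/EI
A unit hogging moment at Q produces rotation L₁/(3EI) + L₂/(3EI) = 4/EI.
Slope continuity at Q: θ_0 = M_Q·4/EI, so M_Q = 119.4/4 = 29.86 kN·m (hogging).

M_Q = 29.86 kN·m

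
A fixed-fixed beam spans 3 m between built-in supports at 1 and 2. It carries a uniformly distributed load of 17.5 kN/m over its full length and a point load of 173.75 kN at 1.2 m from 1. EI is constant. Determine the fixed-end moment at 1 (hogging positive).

M_1 = 88.19 kN·m

Take the two fixed-end moments M_1, M_2 as redundants; the released structure is the simple span 12.
Simple-span end rotations at 1 and 2 under the given loads:
  at 1: UDL 17.5: wL³/(24EI) = 19.69/EI
  at 2: UDL 17.5: wL³/(24EI) = 19.69/EI
  at 1: point load 173.75 at a = 1.2: Pab(L + b)/(6LEI) = 100.1/EI
  at 2: point load 173.75 at a = 1.2: Pab(L + a)/(6LEI) = 87.57/EI
  θ_10 = 119.8/EI,  θ_20 = 107.3/EI
Flexibility coefficients: a unit moment at one end gives L/(3EI) there and L/(6EI) at the far end, so f₁₁ = f₂₂ = 1/EI and f₁₂ = f₂₁ = 0.5/EI.
Compatibility — zero rotation at each built-in end:
  1 M_1 + 0.5 M_2 = 119.8
  0.5 M_1 + 1 M_2 = 107.3
Solving the pair gives M_1 = 88.19 kN·m and M_2 = 63.16 kN·m (hogging).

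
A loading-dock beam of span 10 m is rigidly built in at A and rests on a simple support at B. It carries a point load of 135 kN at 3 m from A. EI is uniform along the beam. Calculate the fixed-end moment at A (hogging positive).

Take the reaction at B as the redundant and release it; the primary structure is a cantilever fixed at A.
Deflection at B on the released cantilever, summing each load's contribution:
  point load 135 at a = 3: Pa²(3L − a)/(6EI) = 5468/EI
Flexibility coefficient — unit upward force at B: δ_{BB} = L³/(3EI) = 333.3/EI.
Compatibility at B: δ_0 − R_B·δ_{BB} = 0, so R_B = 5468/333.3 = 16.4 kN.
Moment equilibrium about A: M_A = Σ(load moments about A) − R_B·L = 405 − 16.4×10 = 241 kN·m.

M_A = 241 kN·m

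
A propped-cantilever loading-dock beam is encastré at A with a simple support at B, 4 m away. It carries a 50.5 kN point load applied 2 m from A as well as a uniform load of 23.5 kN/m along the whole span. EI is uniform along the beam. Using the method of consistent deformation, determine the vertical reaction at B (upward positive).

R_B = 51.03 kN

Remove the prop at B; the released (primary) structure is a cantilever built in at A.
Deflection at B on the released cantilever, summing each load's contribution:
  point load 50.5 at a = 2: Pa²(3L − a)/(6EI) = 336.7/EI
  UDL 23.5: wL⁴/(8EI) = 752/EI
  δ_0 = 1089/EI
Flexibility coefficient — unit upward force at B: δ_{BB} = L³/(3EI) = 21.33/EI.
The prop prevents deflection at B: R_B = δ_0/δ_{BB} = 1089/21.33 = 51.03 kN.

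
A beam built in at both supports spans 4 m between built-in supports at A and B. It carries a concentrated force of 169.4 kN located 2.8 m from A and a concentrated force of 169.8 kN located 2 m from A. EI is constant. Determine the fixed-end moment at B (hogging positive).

M_B = 184.5 kN·m

Take the two fixed-end moments M_A, M_B as redundants; the released structure is the simple span AB.
On the primary (simply-supported) span, the end slopes from the loading are:
  at A: point load 169.4 at a = 2.8: Pab(L + b)/(6LEI) = 123.3/EI
  at B: point load 169.4 at a = 2.8: Pab(L + a)/(6LEI) = 161.3/EI
  at A: point load 169.8 at a = 2: Pab(L + b)/(6LEI) = 169.8/EI
  at B: point load 169.8 at a = 2: Pab(L + a)/(6LEI) = 169.8/EI
  θ_A0 = 293.1/EI,  θ_B0 = 331.1/EI
Flexibility coefficients: a unit moment at one end gives L/(3EI) there and L/(6EI) at the far end, so f₁₁ = f₂₂ = 1.333/EI and f₁₂ = f₂₁ = 0.6667/EI.
Compatibility — zero rotation at each built-in end:
  1.333 M_A + 0.6667 M_B = 293.1
  0.6667 M_A + 1.333 M_B = 331.1
Solving the pair gives M_A = 127.6 kN·m and M_B = 184.5 kN·m (hogging).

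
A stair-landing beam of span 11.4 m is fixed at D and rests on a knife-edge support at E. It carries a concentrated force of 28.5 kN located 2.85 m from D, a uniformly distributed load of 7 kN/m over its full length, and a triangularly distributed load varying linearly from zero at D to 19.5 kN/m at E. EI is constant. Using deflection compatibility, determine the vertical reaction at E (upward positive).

R_E = 93.51 kN

Choose R_E as the redundant. The primary structure is the cantilever fixed at D.
Free-end deflection of the primary structure under the applied loading (downward +):
  point load 28.5 at a = 2.85: Pa²(3L − a)/(6EI) = 1210/EI
  UDL 7: wL⁴/(8EI) = 14778/EI
  triangular load, peak 19.5 at the free end: 11w₀L⁴/(120EI) = 30190/EI
  δ_0 = 46178/EI
Tip deflection under a unit load at E: L³/(3EI) = 493.8/EI.
Compatibility at E: δ_0 − R_E·δ_{EE} = 0, so R_E = 46178/493.8 = 93.51 kN.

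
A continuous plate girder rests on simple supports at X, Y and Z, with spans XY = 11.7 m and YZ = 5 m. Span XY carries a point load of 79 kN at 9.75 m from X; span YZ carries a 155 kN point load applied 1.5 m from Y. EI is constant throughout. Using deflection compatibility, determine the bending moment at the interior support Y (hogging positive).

M_Y = 123.9 kN·m

Insert a hinge at Y; M_Y is the redundant, and each span becomes simply supported.
End slopes at the hinge Y, treating each span as simply supported:
  span XY: point load 79 at a = 9.75: Pab(L + a)/(6LEI) = 458.9/EI
  span YZ: point load 155 at a = 1.5: Pab(L + b)/(6LEI) = 230.6/EI
  relative rotation θ_0 = (458.9 + 230.6)/EI = 689.5/EI
A unit hogging moment at Y produces rotation L₁/(3EI) + L₂/(3EI) = 5.567/EI.
Slope continuity at Y: θ_0 = M_Y·5.567/EI, so M_Y = 689.5/5.567 = 123.9 kN·m (hogging).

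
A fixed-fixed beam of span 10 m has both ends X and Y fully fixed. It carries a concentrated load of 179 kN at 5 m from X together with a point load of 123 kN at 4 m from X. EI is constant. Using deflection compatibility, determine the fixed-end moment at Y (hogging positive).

Release both end moments; the primary structure is a simply-supported span XY with redundants M_X and M_Y.
On the primary (simply-supported) span, the end slopes from the loading are:
  at X: point load 179 at a = 5: Pab(L + b)/(6LEI) = 1119/EI
  at Y: point load 179 at a = 5: Pab(L + a)/(6LEI) = 1119/EI
  at X: point load 123 at a = 4: Pab(L + b)/(6LEI) = 787.2/EI
  at Y: point load 123 at a = 4: Pab(L + a)/(6LEI) = 688.8/EI
  θ_X0 = 1906/EI,  θ_Y0 = 1808/EI
Flexibility coefficients: a unit moment at one end gives L/(3EI) there and L/(6EI) at the far end, so f₁₁ = f₂₂ = 3.333/EI and f₁₂ = f₂₁ = 1.667/EI.
Compatibility — zero rotation at each built-in end:
  3.333 M_X + 1.667 M_Y = 1906
  1.667 M_X + 3.333 M_Y = 1808
Solving the pair gives M_X = 400.9 kN·m and M_Y = 341.8 kN·m (hogging).

M_Y = 341.8 kN·m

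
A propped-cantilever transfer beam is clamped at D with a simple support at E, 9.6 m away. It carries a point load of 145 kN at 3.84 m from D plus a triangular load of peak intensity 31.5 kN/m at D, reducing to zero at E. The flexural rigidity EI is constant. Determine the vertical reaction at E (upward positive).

Release the roller at E. Primary structure: cantilever fixed at D.
Primary-structure tip deflection at E by superposition:
  point load 145 at a = 3.84: Pa²(3L − a)/(6EI) = 8895/EI
  triangular load, peak 31.5 at the fixed end: w₀L⁴/(30EI) = 8918/EI
  δ_0 = 17813/EI
Flexibility coefficient — unit upward force at E: δ_{EE} = L³/(3EI) = 294.9/EI.
The prop prevents deflection at E: R_E = δ_0/δ_{EE} = 17813/294.9 = 60.4 kN.

R_E = 60.4 kN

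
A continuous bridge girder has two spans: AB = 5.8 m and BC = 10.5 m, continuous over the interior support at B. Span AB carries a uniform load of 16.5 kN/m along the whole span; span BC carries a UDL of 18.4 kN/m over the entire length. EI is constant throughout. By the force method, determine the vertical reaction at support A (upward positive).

R_A = 15.43 kN

Take M_B as the redundant. Released structure: two simple spans AB and BC with a hinge at B.
End slopes at the hinge B, treating each span as simply supported:
  span AB: UDL 16.5: wL³/(24EI) = 134.1/EI
  span BC: UDL 18.4: wL³/(24EI) = 887.5/EI
  relative rotation θ_0 = (134.1 + 887.5)/EI = 1022/EI
A unit hogging moment at B produces rotation L₁/(3EI) + L₂/(3EI) = 5.433/EI.
Compatibility: M_B·(L₁+L₂)/(3EI) = θ_0, giving M_B = 188 kN·m (hogging).
Span AB, ΣM about A with M_B applied at B: R_B^{AB}·5.8 = 277.5 + 188, so R_B^{AB} = 80.27 kN and R_A = 95.7 − 80.27 = 15.43 kN.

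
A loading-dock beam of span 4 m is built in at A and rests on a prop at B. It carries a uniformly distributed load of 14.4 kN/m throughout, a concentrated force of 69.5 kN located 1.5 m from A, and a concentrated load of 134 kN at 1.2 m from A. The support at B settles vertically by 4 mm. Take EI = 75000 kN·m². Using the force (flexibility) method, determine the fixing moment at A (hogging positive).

M_A = 233.7 kN·m

Remove the prop at B; the released (primary) structure is a cantilever built in at A.
Deflection at B on the released cantilever, summing each load's contribution:
  UDL 14.4: wL⁴/(8EI) = 460.8/EI
  point load 69.5 at a = 1.5: Pa²(3L − a)/(6EI) = 273.7/EI
  point load 134 at a = 1.2: Pa²(3L − a)/(6EI) = 347.3/EI
  δ_0 = 1082/EI
Flexibility coefficient — unit upward force at B: δ_{BB} = L³/(3EI) = 21.33/EI.
With EI = 75000 kN·m²: δ_0 = 0.014424 m and δ_{BB} = 0.000284 m/kN.
Compatibility — the beam at B must follow the support down by 0.004 m: δ_0 − R_B·δ_{BB} = 0.004, so R_B = (0.014424 − 0.004)/0.000284 = 36.65 kN.
Moment equilibrium about A: M_A = Σ(load moments about A) − R_B·L = 380.2 − 36.65×4 = 233.7 kN·m.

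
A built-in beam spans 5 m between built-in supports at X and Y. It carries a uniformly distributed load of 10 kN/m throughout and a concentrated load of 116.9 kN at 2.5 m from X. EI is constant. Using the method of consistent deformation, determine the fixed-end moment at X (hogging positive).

Release both end moments; the primary structure is a simply-supported span XY with redundants M_X and M_Y.
Simple-span end rotations at X and Y under the given loads:
  at X: UDL 10: wL³/(24EI) = 52.08/EI
  at Y: UDL 10: wL³/(24EI) = 52.08/EI
  at X: point load 116.9 at a = 2.5: Pab(L + b)/(6LEI) = 182.7/EI
  at Y: point load 116.9 at a = 2.5: Pab(L + a)/(6LEI) = 182.7/EI
  θ_X0 = 234.7/EI,  θ_Y0 = 234.7/EI
Flexibility coefficients: a unit moment at one end gives L/(3EI) there and L/(6EI) at the far end, so f₁₁ = f₂₂ = 1.667/EI and f₁₂ = f₂₁ = 0.8333/EI.
Compatibility — zero rotation at each built-in end:
  1.667 M_X + 0.8333 M_Y = 234.7
  0.8333 M_X + 1.667 M_Y = 234.7
Solving the pair gives M_X = 93.9 kN·m and M_Y = 93.9 kN·m (hogging).

M_X = 93.9 kN·m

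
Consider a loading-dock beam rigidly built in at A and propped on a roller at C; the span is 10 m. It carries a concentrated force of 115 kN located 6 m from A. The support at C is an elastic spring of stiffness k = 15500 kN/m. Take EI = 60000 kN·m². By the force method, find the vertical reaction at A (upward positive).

R_A = 65.89 kN

Remove the prop at C; the released (primary) structure is a cantilever built in at A.
Free-end deflection of the primary structure under the applied loading (downward +):
  point load 115 at a = 6: Pa²(3L − a)/(6EI) = 16560/EI
Tip deflection under a unit load at C: L³/(3EI) = 333.3/EI.
With EI = 60000 kN·m²: δ_0 = 0.276 m and δ_{CC} = 0.005556 m/kN.
Compatibility — the spring shortens by R_C/k under the reaction it provides: δ_0 − R_C·δ_{CC} = R_C/k. With 1/k = 0.000065 m/kN, R_C = δ_0 / (δ_{CC} + 1/k) = 0.276 / (0.005556 + 0.000065) = 49.11 kN.
Vertical equilibrium: R_A = ΣP − R_C = 115 − 49.11 = 65.89 kN.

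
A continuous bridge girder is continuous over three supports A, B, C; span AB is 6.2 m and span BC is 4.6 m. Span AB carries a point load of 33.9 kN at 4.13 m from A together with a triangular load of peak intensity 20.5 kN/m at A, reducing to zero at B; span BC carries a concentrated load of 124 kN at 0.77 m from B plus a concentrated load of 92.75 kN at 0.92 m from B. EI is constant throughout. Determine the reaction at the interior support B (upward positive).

Take M_B as the redundant. Released structure: two simple spans AB and BC with a hinge at B.
Discontinuity in slope at B on the released structure — sum the simple-span end rotations:
  span AB: point load 33.9 at a = 4.13: Pab(L + a)/(6LEI) = 80.48/EI
  span AB: triangular load, peak 20.5: 7w₀L³/(360EI) = 95/EI
  span BC: point load 124 at a = 0.77: Pab(L + b)/(6LEI) = 111.7/EI
  span BC: point load 92.75 at a = 0.92: Pab(L + b)/(6LEI) = 94.2/EI
  relative rotation θ_0 = (175.5 + 205.9)/EI = 381.4/EI
A unit hogging moment at B produces rotation L₁/(3EI) + L₂/(3EI) = 3.6/EI.
Compatibility: M_B·(L₁+L₂)/(3EI) = θ_0, giving M_B = 105.9 kN·m (hogging).
Span AB, ΣM about A with M_B applied at B: R_B^{AB}·6.2 = 271.3 + 105.9, so R_B^{AB} = 60.85 kN and R_A = 97.45 − 60.85 = 36.6 kN.
Span BC, ΣM about C: R_B^{BC}·4.6 = 816.2 + 105.9, so R_B^{BC} = 200.5 kN and R_C = 216.8 − 200.5 = 16.28 kN.
R_B = 60.85 + 200.5 = 261.3 kN.

R_B = 261.3 kN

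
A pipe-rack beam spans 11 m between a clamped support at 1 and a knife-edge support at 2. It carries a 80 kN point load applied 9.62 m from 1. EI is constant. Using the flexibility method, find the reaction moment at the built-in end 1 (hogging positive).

M_1 = 54.33 kN·m

Take the reaction at 2 as the redundant and release it; the primary structure is a cantilever fixed at 1.
Deflection at 2 on the released cantilever, summing each load's contribution:
  point load 80 at a = 9.62: Pa²(3L − a)/(6EI) = 28849/EI
Tip deflection under a unit load at 2: L³/(3EI) = 443.7/EI.
The prop prevents deflection at 2: R_2 = δ_0/δ_{22} = 28849/443.7 = 65.02 kN.
Moment equilibrium about 1: M_1 = Σ(load moments about 1) − R_2·L = 769.6 − 65.02×11 = 54.33 kN·m.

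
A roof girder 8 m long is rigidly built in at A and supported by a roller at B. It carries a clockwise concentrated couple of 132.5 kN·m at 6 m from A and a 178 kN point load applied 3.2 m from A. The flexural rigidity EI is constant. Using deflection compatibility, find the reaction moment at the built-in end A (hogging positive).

Take the reaction at B as the redundant and release it; the primary structure is a cantilever fixed at A.
Primary-structure tip deflection at B by superposition:
  clockwise couple 132.5 at a = 6: M₀a(2L − a)/(2EI) = 3975/EI
  point load 178 at a = 3.2: Pa²(3L − a)/(6EI) = 6319/EI
  δ_0 = 10294/EI
Tip deflection under a unit load at B: L³/(3EI) = 170.7/EI.
The prop prevents deflection at B: R_B = δ_0/δ_{BB} = 10294/170.7 = 60.32 kN.
Moment equilibrium about A: M_A = Σ(load moments about A) − R_B·L = 702.1 − 60.32×8 = 219.6 kN·m.

M_A = 219.6 kN·m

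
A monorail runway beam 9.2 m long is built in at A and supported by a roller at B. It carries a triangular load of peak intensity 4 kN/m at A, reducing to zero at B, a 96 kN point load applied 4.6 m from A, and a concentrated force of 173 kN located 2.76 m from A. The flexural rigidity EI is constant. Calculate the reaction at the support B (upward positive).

Remove the prop at B; the released (primary) structure is a cantilever built in at A.
Free-end deflection of the primary structure under the applied loading (downward +):
  triangular load, peak 4 at the fixed end: w₀L⁴/(30EI) = 955.2/EI
  point load 96 at a = 4.6: Pa²(3L − a)/(6EI) = 7787/EI
  point load 173 at a = 2.76: Pa²(3L − a)/(6EI) = 5456/EI
  δ_0 = 14198/EI
Flexibility coefficient — unit upward force at B: δ_{BB} = L³/(3EI) = 259.6/EI.
Compatibility at B: δ_0 − R_B·δ_{BB} = 0, so R_B = 14198/259.6 = 54.7 kN.

R_B = 54.7 kN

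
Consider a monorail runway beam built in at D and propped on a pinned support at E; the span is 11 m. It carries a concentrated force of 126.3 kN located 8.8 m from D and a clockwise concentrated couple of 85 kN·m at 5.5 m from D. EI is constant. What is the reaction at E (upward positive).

Take the reaction at E as the redundant and release it; the primary structure is a cantilever fixed at D.
Primary-structure tip deflection at E by superposition:
  point load 126.3 at a = 8.8: Pa²(3L − a)/(6EI) = 39449/EI
  clockwise couple 85 at a = 5.5: M₀a(2L − a)/(2EI) = 3857/EI
  δ_0 = 43306/EI
Flexibility coefficient — unit upward force at E: δ_{EE} = L³/(3EI) = 443.7/EI.
The prop prevents deflection at E: R_E = δ_0/δ_{EE} = 43306/443.7 = 97.61 kN.

R_E = 97.61 kN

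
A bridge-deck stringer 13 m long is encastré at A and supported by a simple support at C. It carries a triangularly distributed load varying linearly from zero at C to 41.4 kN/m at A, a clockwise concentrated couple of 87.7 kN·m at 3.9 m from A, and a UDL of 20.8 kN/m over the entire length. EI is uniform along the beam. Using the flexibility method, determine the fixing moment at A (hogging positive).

Remove the prop at C; the released (primary) structure is a cantilever built in at A.
Deflection at C on the released cantilever, summing each load's contribution:
  triangular load, peak 41.4 at the fixed end: w₀L⁴/(30EI) = 39414/EI
  clockwise couple 87.7 at a = 3.9: M₀a(2L − a)/(2EI) = 3779/EI
  UDL 20.8: wL⁴/(8EI) = 74259/EI
  δ_0 = 117452/EI
Tip deflection under a unit load at C: L³/(3EI) = 732.3/EI.
Compatibility at C: δ_0 − R_C·δ_{CC} = 0, so R_C = 117452/732.3 = 160.4 kN.
Moment equilibrium about A: M_A = Σ(load moments about A) − R_C·L = 3011 − 160.4×13 = 926.4 kN·m.

M_A = 926.4 kN·m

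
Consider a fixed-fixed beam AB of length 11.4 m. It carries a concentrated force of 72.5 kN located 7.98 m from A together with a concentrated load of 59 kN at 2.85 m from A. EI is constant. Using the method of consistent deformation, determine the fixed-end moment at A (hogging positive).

Release both end moments; the primary structure is a simply-supported span AB with redundants M_A and M_B.
On the primary (simply-supported) span, the end slopes from the loading are:
  at A: point load 72.5 at a = 7.98: Pab(L + b)/(6LEI) = 428.7/EI
  at B: point load 72.5 at a = 7.98: Pab(L + a)/(6LEI) = 560.6/EI
  at A: point load 59 at a = 2.85: Pab(L + b)/(6LEI) = 419.3/EI
  at B: point load 59 at a = 2.85: Pab(L + a)/(6LEI) = 299.5/EI
  θ_A0 = 848/EI,  θ_B0 = 860.1/EI
Flexibility coefficients: a unit moment at one end gives L/(3EI) there and L/(6EI) at the far end, so f₁₁ = f₂₂ = 3.8/EI and f₁₂ = f₂₁ = 1.9/EI.
Compatibility — zero rotation at each built-in end:
  3.8 M_A + 1.9 M_B = 848
  1.9 M_A + 3.8 M_B = 860.1
Solving the pair gives M_A = 146.7 kN·m and M_B = 153 kN·m (hogging).

M_A = 146.7 kN·m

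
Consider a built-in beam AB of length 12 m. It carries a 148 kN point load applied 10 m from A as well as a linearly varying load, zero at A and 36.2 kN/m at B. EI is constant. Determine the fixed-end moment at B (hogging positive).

M_B = 466.2 kN·m

Release both end moments; the primary structure is a simply-supported span AB with redundants M_A and M_B.
Simple-span end rotations at A and B under the given loads:
  at A: point load 148 at a = 10: Pab(L + b)/(6LEI) = 575.6/EI
  at B: point load 148 at a = 10: Pab(L + a)/(6LEI) = 904.4/EI
  at A: triangular load, peak 36.2: 7w₀L³/(360EI) = 1216/EI
  at B: triangular load, peak 36.2: w₀L³/(45EI) = 1390/EI
  θ_A0 = 1792/EI,  θ_B0 = 2295/EI
Flexibility coefficients: a unit moment at one end gives L/(3EI) there and L/(6EI) at the far end, so f₁₁ = f₂₂ = 4/EI and f₁₂ = f₂₁ = 2/EI.
Compatibility — zero rotation at each built-in end:
  4 M_A + 2 M_B = 1792
  2 M_A + 4 M_B = 2295
Solving the pair gives M_A = 214.9 kN·m and M_B = 466.2 kN·m (hogging).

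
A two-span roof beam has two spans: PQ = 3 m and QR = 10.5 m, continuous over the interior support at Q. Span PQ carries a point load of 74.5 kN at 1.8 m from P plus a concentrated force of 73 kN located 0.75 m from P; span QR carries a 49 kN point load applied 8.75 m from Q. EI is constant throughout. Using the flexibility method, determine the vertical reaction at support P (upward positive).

R_P = 68.66 kN

Insert a hinge at Q; M_Q is the redundant, and each span becomes simply supported.
End slopes at the hinge Q, treating each span as simply supported:
  span PQ: point load 74.5 at a = 1.8: Pab(L + a)/(6LEI) = 42.91/EI
  span PQ: point load 73 at a = 0.75: Pab(L + a)/(6LEI) = 25.66/EI
  span QR: point load 49 at a = 8.75: Pab(L + b)/(6LEI) = 145.9/EI
  relative rotation θ_0 = (68.58 + 145.9)/EI = 214.5/EI
A unit hogging moment at Q produces rotation L₁/(3EI) + L₂/(3EI) = 4.5/EI.
Slope continuity at Q: θ_0 = M_Q·4.5/EI, so M_Q = 214.5/4.5 = 47.66 kN·m (hogging).
Span PQ, ΣM about P with M_Q applied at Q: R_Q^{PQ}·3 = 188.8 + 47.66, so R_Q^{PQ} = 78.84 kN and R_P = 147.5 − 78.84 = 68.66 kN.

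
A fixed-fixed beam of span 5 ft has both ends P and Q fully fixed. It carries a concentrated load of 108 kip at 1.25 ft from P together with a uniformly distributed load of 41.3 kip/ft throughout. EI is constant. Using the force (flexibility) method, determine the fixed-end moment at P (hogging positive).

Take the two fixed-end moments M_P, M_Q as redundants; the released structure is the simple span PQ.
Simple-span end rotations at P and Q under the given loads:
  at P: point load 108 at a = 1.25: Pab(L + b)/(6LEI) = 147.7/EI
  at Q: point load 108 at a = 1.25: Pab(L + a)/(6LEI) = 105.5/EI
  at P: UDL 41.3: wL³/(24EI) = 215.1/EI
  at Q: UDL 41.3: wL³/(24EI) = 215.1/EI
  θ_P0 = 362.8/EI,  θ_Q0 = 320.6/EI
Flexibility coefficients: a unit moment at one end gives L/(3EI) there and L/(6EI) at the far end, so f₁₁ = f₂₂ = 1.667/EI and f₁₂ = f₂₁ = 0.8333/EI.
Compatibility — zero rotation at each built-in end:
  1.667 M_P + 0.8333 M_Q = 362.8
  0.8333 M_P + 1.667 M_Q = 320.6
Solving the pair gives M_P = 162 kip·ft and M_Q = 111.4 kip·ft (hogging).

M_P = 162 kip·ft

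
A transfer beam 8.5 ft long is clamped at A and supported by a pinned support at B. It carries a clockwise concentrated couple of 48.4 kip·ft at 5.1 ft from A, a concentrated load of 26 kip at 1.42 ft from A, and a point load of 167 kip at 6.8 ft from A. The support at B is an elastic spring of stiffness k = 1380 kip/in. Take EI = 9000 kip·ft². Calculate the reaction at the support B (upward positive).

Choose R_B as the redundant. The primary structure is the cantilever fixed at A.
Deflection at B on the released cantilever, summing each load's contribution:
  clockwise couple 48.4 at a = 5.1: M₀a(2L − a)/(2EI) = 1469/EI
  point load 26 at a = 1.42: Pa²(3L − a)/(6EI) = 210.4/EI
  point load 167 at a = 6.8: Pa²(3L − a)/(6EI) = 24067/EI
  δ_0 = 25746/EI
Tip deflection under a unit load at B: L³/(3EI) = 204.7/EI.
With EI = 9000 kip·ft²: δ_0 = 2.8607 ft and δ_{BB} = 0.022745 ft/kip.
Compatibility — the spring shortens by R_B/k under the reaction it provides: δ_0 − R_B·δ_{BB} = R_B/k. With 1/k = 1/(1380×12) ft/kip = 0.00006 ft/kip, R_B = δ_0 / (δ_{BB} + 1/k) = 2.8607 / (0.022745 + 0.00006) = 125.4 kip.

R_B = 125.4 kip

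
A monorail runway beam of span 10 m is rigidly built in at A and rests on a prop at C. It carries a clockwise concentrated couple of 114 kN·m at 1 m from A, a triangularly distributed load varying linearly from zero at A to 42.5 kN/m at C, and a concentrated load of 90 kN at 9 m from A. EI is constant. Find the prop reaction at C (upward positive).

R_C = 196.7 kN

Take the reaction at C as the redundant and release it; the primary structure is a cantilever fixed at A.
Deflection at C on the released cantilever, summing each load's contribution:
  clockwise couple 114 at a = 1: M₀a(2L − a)/(2EI) = 1083/EI
  triangular load, peak 42.5 at the free end: 11w₀L⁴/(120EI) = 38958/EI
  point load 90 at a = 9: Pa²(3L − a)/(6EI) = 25515/EI
  δ_0 = 65556/EI
Tip deflection under a unit load at C: L³/(3EI) = 333.3/EI.
The prop prevents deflection at C: R_C = δ_0/δ_{CC} = 65556/333.3 = 196.7 kN.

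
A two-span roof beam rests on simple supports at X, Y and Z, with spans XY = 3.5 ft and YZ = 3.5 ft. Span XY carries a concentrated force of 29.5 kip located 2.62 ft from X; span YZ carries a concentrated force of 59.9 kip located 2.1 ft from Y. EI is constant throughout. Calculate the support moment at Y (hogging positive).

Take M_Y as the redundant. Released structure: two simple spans XY and YZ with a hinge at Y.
Discontinuity in slope at Y on the released structure — sum the simple-span end rotations:
  span XY: point load 29.5 at a = 2.62: Pab(L + a)/(6LEI) = 19.82/EI
  span YZ: point load 59.9 at a = 2.1: Pab(L + b)/(6LEI) = 41.09/EI
  relative rotation θ_0 = (19.82 + 41.09)/EI = 60.91/EI
A unit hogging moment at Y produces rotation L₁/(3EI) + L₂/(3EI) = 2.333/EI.
Slope continuity at Y: θ_0 = M_Y·2.333/EI, so M_Y = 60.91/2.333 = 26.11 kip·ft (hogging).

M_Y = 26.11 kip·ft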